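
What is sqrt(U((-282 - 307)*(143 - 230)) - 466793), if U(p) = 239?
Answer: I*sqrt(466554) ≈ 683.05*I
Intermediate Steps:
sqrt(U((-282 - 307)*(143 - 230)) - 466793) = sqrt(239 - 466793) = sqrt(-466554) = I*sqrt(466554)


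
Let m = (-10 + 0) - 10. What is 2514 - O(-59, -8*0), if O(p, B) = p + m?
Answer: 2593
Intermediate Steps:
m = -20 (m = -10 - 10 = -20)
O(p, B) = -20 + p (O(p, B) = p - 20 = -20 + p)
2514 - O(-59, -8*0) = 2514 - (-20 - 59) = 2514 - 1*(-79) = 2514 + 79 = 2593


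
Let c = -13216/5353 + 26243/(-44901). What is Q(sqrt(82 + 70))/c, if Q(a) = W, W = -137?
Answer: 32928642261/733890395 ≈ 44.869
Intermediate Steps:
Q(a) = -137
c = -733890395/240355053 (c = -13216*1/5353 + 26243*(-1/44901) = -13216/5353 - 26243/44901 = -733890395/240355053 ≈ -3.0534)
Q(sqrt(82 + 70))/c = -137/(-733890395/240355053) = -137*(-240355053/733890395) = 32928642261/733890395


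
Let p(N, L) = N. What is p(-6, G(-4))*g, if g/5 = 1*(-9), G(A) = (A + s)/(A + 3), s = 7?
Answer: 270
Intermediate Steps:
G(A) = (7 + A)/(3 + A) (G(A) = (A + 7)/(A + 3) = (7 + A)/(3 + A))
g = -45 (g = 5*(1*(-9)) = 5*(-9) = -45)
p(-6, G(-4))*g = -6*(-45) = 270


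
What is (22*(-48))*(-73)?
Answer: 77088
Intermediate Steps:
(22*(-48))*(-73) = -1056*(-73) = 77088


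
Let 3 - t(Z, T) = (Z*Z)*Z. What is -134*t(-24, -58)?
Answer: -1852818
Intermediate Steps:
t(Z, T) = 3 - Z**3 (t(Z, T) = 3 - Z*Z*Z = 3 - Z**2*Z = 3 - Z**3)
-134*t(-24, -58) = -134*(3 - 1*(-24)**3) = -134*(3 - 1*(-13824)) = -134*(3 + 13824) = -134*13827 = -1852818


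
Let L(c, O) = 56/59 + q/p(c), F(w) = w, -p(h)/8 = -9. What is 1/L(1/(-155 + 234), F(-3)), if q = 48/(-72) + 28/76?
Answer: 242136/228821 ≈ 1.0582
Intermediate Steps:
p(h) = 72 (p(h) = -8*(-9) = 72)
q = -17/57 (q = 48*(-1/72) + 28*(1/76) = -⅔ + 7/19 = -17/57 ≈ -0.29825)
L(c, O) = 228821/242136 (L(c, O) = 56/59 - 17/57/72 = 56*(1/59) - 17/57*1/72 = 56/59 - 17/4104 = 228821/242136)
1/L(1/(-155 + 234), F(-3)) = 1/(228821/242136) = 242136/228821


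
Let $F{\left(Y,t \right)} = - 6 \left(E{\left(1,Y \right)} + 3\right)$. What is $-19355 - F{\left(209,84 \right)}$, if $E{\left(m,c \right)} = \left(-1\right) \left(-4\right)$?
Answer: $-19313$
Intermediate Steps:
$E{\left(m,c \right)} = 4$
$F{\left(Y,t \right)} = -42$ ($F{\left(Y,t \right)} = - 6 \left(4 + 3\right) = \left(-6\right) 7 = -42$)
$-19355 - F{\left(209,84 \right)} = -19355 - -42 = -19355 + 42 = -19313$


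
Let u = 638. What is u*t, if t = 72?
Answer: 45936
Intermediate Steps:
u*t = 638*72 = 45936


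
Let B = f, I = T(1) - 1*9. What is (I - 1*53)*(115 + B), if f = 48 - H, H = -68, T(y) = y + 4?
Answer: -13167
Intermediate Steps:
T(y) = 4 + y
I = -4 (I = (4 + 1) - 1*9 = 5 - 9 = -4)
f = 116 (f = 48 - 1*(-68) = 48 + 68 = 116)
B = 116
(I - 1*53)*(115 + B) = (-4 - 1*53)*(115 + 116) = (-4 - 53)*231 = -57*231 = -13167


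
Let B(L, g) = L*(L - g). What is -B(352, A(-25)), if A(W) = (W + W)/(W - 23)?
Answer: -370612/3 ≈ -1.2354e+5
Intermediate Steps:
A(W) = 2*W/(-23 + W) (A(W) = (2*W)/(-23 + W) = 2*W/(-23 + W))
-B(352, A(-25)) = -352*(352 - 2*(-25)/(-23 - 25)) = -352*(352 - 2*(-25)/(-48)) = -352*(352 - 2*(-25)*(-1)/48) = -352*(352 - 1*25/24) = -352*(352 - 25/24) = -352*8423/24 = -1*370612/3 = -370612/3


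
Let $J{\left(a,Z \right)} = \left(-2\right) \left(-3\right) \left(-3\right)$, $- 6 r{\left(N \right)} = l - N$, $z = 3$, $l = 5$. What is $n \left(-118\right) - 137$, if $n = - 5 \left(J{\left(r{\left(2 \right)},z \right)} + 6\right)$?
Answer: $-7217$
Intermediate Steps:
$r{\left(N \right)} = - \frac{5}{6} + \frac{N}{6}$ ($r{\left(N \right)} = - \frac{5 - N}{6} = - \frac{5}{6} + \frac{N}{6}$)
$J{\left(a,Z \right)} = -18$ ($J{\left(a,Z \right)} = 6 \left(-3\right) = -18$)
$n = 60$ ($n = - 5 \left(-18 + 6\right) = \left(-5\right) \left(-12\right) = 60$)
$n \left(-118\right) - 137 = 60 \left(-118\right) - 137 = -7080 - 137 = -7217$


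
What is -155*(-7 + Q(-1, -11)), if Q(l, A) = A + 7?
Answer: 1705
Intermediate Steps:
Q(l, A) = 7 + A
-155*(-7 + Q(-1, -11)) = -155*(-7 + (7 - 11)) = -155*(-7 - 4) = -155*(-11) = 1705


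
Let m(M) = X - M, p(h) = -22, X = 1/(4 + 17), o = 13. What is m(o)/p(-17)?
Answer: 136/231 ≈ 0.58874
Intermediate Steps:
X = 1/21 ≈ 0.047619
m(M) = 1/21 - M
m(o)/p(-17) = (1/21 - 1*13)/(-22) = (1/21 - 13)*(-1/22) = -272/21*(-1/22) = 136/231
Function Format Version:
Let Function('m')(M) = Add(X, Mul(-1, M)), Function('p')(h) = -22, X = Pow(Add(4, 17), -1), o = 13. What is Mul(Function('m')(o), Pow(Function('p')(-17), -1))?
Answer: Rational(136, 231) ≈ 0.58874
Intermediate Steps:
X = Rational(1, 21) (X = Pow(21, -1) = Rational(1, 21) ≈ 0.047619)
Function('m')(M) = Add(Rational(1, 21), Mul(-1, M))
Mul(Function('m')(o), Pow(Function('p')(-17), -1)) = Mul(Add(Rational(1, 21), Mul(-1, 13)), Pow(-22, -1)) = Mul(Add(Rational(1, 21), -13), Rational(-1, 22)) = Mul(Rational(-272, 21), Rational(-1, 22)) = Rational(136, 231)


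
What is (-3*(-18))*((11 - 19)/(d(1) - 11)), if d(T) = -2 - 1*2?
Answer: 144/5 ≈ 28.800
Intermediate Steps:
d(T) = -4 (d(T) = -2 - 2 = -4)
(-3*(-18))*((11 - 19)/(d(1) - 11)) = (-3*(-18))*((11 - 19)/(-4 - 11)) = 54*(-8/(-15)) = 54*(-8*(-1/15)) = 54*(8/15) = 144/5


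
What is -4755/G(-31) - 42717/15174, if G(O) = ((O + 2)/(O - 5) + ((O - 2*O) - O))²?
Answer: -103961314759/25857108018 ≈ -4.0206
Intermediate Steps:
G(O) = (-2*O + (2 + O)/(-5 + O))² (G(O) = ((2 + O)/(-5 + O) + (-O - O))² = ((2 + O)/(-5 + O) - 2*O)² = (-2*O + (2 + O)/(-5 + O))²)
-4755/G(-31) - 42717/15174 = -4755*(-5 - 31)²/(2 - 2*(-31)² + 11*(-31))² - 42717/15174 = -4755*1296/(2 - 2*961 - 341)² - 42717*1/15174 = -4755*1296/(2 - 1922 - 341)² - 14239/5058 = -4755/((1/1296)*(-2261)²) - 14239/5058 = -4755/((1/1296)*5112121) - 14239/5058 = -4755/5112121/1296 - 14239/5058 = -4755*1296/5112121 - 14239/5058 = -6162480/5112121 - 14239/5058 = -103961314759/25857108018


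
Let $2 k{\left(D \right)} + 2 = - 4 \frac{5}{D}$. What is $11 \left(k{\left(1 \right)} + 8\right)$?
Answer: $-33$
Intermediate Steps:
$k{\left(D \right)} = -1 - \frac{10}{D}$ ($k{\left(D \right)} = -1 + \frac{\left(-4\right) \frac{5}{D}}{2} = -1 + \frac{\left(-20\right) \frac{1}{D}}{2} = -1 - \frac{10}{D}$)
$11 \left(k{\left(1 \right)} + 8\right) = 11 \left(\frac{-10 - 1}{1} + 8\right) = 11 \left(1 \left(-10 - 1\right) + 8\right) = 11 \left(1 \left(-11\right) + 8\right) = 11 \left(-11 + 8\right) = 11 \left(-3\right) = -33$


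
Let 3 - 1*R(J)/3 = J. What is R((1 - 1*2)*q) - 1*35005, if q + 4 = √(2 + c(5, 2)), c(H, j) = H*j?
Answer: -35008 + 6*√3 ≈ -34998.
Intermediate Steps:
q = -4 + 2*√3 (q = -4 + √(2 + 5*2) = -4 + √(2 + 10) = -4 + √12 = -4 + 2*√3 ≈ -0.53590)
R(J) = 9 - 3*J
R((1 - 1*2)*q) - 1*35005 = (9 - 3*(1 - 1*2)*(-4 + 2*√3)) - 1*35005 = (9 - 3*(1 - 2)*(-4 + 2*√3)) - 35005 = (9 - (-3)*(-4 + 2*√3)) - 35005 = (9 - 3*(4 - 2*√3)) - 35005 = (9 + (-12 + 6*√3)) - 35005 = (-3 + 6*√3) - 35005 = -35008 + 6*√3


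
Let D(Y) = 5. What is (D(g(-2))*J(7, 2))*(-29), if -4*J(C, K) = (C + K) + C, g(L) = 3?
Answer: 580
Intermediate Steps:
J(C, K) = -C/2 - K/4 (J(C, K) = -((C + K) + C)/4 = -(K + 2*C)/4 = -C/2 - K/4)
(D(g(-2))*J(7, 2))*(-29) = (5*(-½*7 - ¼*2))*(-29) = (5*(-7/2 - ½))*(-29) = (5*(-4))*(-29) = -20*(-29) = 580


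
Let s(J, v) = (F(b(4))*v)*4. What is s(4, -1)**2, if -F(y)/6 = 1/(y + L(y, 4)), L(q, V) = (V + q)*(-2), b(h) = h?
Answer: 4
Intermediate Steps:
L(q, V) = -2*V - 2*q
F(y) = -6/(-8 - y) (F(y) = -6/(y + (-2*4 - 2*y)) = -6/(y + (-8 - 2*y)) = -6/(-8 - y))
s(J, v) = 2*v (s(J, v) = ((6/(8 + 4))*v)*4 = ((6/12)*v)*4 = ((6*(1/12))*v)*4 = (v/2)*4 = 2*v)
s(4, -1)**2 = (2*(-1))**2 = (-2)**2 = 4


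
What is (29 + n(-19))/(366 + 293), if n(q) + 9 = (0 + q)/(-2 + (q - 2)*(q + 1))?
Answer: 7501/247784 ≈ 0.030272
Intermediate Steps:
n(q) = -9 + q/(-2 + (1 + q)*(-2 + q)) (n(q) = -9 + (0 + q)/(-2 + (q - 2)*(q + 1)) = -9 + q/(-2 + (-2 + q)*(1 + q)) = -9 + q/(-2 + (1 + q)*(-2 + q)))
(29 + n(-19))/(366 + 293) = (29 + (-36 - 10*(-19) + 9*(-19)²)/(4 - 19 - 1*(-19)²))/(366 + 293) = (29 + (-36 + 190 + 9*361)/(4 - 19 - 1*361))/659 = (29 + (-36 + 190 + 3249)/(4 - 19 - 361))*(1/659) = (29 + 3403/(-376))*(1/659) = (29 - 1/376*3403)*(1/659) = (29 - 3403/376)*(1/659) = (7501/376)*(1/659) = 7501/247784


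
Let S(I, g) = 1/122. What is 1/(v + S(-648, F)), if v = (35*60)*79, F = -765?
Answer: 122/20239801 ≈ 6.0277e-6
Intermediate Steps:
S(I, g) = 1/122
v = 165900 (v = 2100*79 = 165900)
1/(v + S(-648, F)) = 1/(165900 + 1/122) = 1/(20239801/122) = 122/20239801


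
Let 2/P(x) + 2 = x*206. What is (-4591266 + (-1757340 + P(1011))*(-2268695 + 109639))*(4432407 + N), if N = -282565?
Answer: 409897204047314355249076/26033 ≈ 1.5745e+19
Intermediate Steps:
P(x) = 2/(-2 + 206*x) (P(x) = 2/(-2 + x*206) = 2/(-2 + 206*x))
(-4591266 + (-1757340 + P(1011))*(-2268695 + 109639))*(4432407 + N) = (-4591266 + (-1757340 + 1/(-1 + 103*1011))*(-2268695 + 109639))*(4432407 - 282565) = (-4591266 + (-1757340 + 1/(-1 + 104133))*(-2159056))*4149842 = (-4591266 + (-1757340 + 1/104132)*(-2159056))*4149842 = (-4591266 - 182995328879/104132*(-2159056))*4149842 = (-4591266 + 98774290697044556/26033)*4149842 = (98774171172616778/26033)*4149842 = 409897204047314355249076/26033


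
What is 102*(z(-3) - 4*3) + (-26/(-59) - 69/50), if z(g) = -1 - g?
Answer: -3011771/2950 ≈ -1020.9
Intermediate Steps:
102*(z(-3) - 4*3) + (-26/(-59) - 69/50) = 102*((-1 - 1*(-3)) - 4*3) + (-26/(-59) - 69/50) = 102*((-1 + 3) - 12) + (-26*(-1/59) - 69*1/50) = 102*(2 - 12) + (26/59 - 69/50) = 102*(-10) - 2771/2950 = -1020 - 2771/2950 = -3011771/2950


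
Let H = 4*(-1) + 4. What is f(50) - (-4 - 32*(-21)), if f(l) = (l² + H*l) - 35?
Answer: 1797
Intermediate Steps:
H = 0 (H = -4 + 4 = 0)
f(l) = -35 + l² (f(l) = (l² + 0*l) - 35 = (l² + 0) - 35 = l² - 35 = -35 + l²)
f(50) - (-4 - 32*(-21)) = (-35 + 50²) - (-4 - 32*(-21)) = (-35 + 2500) - (-4 + 672) = 2465 - 1*668 = 2465 - 668 = 1797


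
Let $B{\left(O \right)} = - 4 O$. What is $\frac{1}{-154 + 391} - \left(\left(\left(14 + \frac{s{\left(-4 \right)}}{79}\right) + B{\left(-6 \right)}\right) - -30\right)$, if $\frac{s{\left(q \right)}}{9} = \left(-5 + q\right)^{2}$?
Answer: $- \frac{18302}{237} \approx -77.224$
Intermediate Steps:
$s{\left(q \right)} = 9 \left(-5 + q\right)^{2}$
$\frac{1}{-154 + 391} - \left(\left(\left(14 + \frac{s{\left(-4 \right)}}{79}\right) + B{\left(-6 \right)}\right) - -30\right) = \frac{1}{-154 + 391} - \left(\left(\left(14 + \frac{9 \left(-5 - 4\right)^{2}}{79}\right) - -24\right) - -30\right) = \frac{1}{237} - \left(\left(\left(14 + 9 \left(-9\right)^{2} \cdot \frac{1}{79}\right) + 24\right) + 30\right) = \frac{1}{237} - \left(\left(\left(14 + 9 \cdot 81 \cdot \frac{1}{79}\right) + 24\right) + 30\right) = \frac{1}{237} - \left(\left(\left(14 + 729 \cdot \frac{1}{79}\right) + 24\right) + 30\right) = \frac{1}{237} - \left(\left(\left(14 + \frac{729}{79}\right) + 24\right) + 30\right) = \frac{1}{237} - \left(\left(\frac{1835}{79} + 24\right) + 30\right) = \frac{1}{237} - \left(\frac{3731}{79} + 30\right) = \frac{1}{237} - \frac{6101}{79} = - \frac{18302}{237}$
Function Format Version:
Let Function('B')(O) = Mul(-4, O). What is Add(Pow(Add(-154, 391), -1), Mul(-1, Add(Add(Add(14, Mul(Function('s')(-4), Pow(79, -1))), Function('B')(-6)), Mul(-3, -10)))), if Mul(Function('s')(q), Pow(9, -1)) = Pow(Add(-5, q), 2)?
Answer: Rational(-18302, 237) ≈ -77.224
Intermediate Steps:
Function('s')(q) = Mul(9, Pow(Add(-5, q), 2))
Add(Pow(Add(-154, 391), -1), Mul(-1, Add(Add(Add(14, Mul(Function('s')(-4), Pow(79, -1))), Function('B')(-6)), Mul(-3, -10)))) = Add(Pow(Add(-154, 391), -1), Mul(-1, Add(Add(Add(14, Mul(Mul(9, Pow(Add(-5, -4), 2)), Pow(79, -1))), Mul(-4, -6)), Mul(-3, -10)))) = Add(Pow(237, -1), Mul(-1, Add(Add(Add(14, Mul(Mul(9, Pow(-9, 2)), Rational(1, 79))), 24), 30))) = Add(Rational(1, 237), Mul(-1, Add(Add(Add(14, Mul(Mul(9, 81), Rational(1, 79))), 24), 30))) = Add(Rational(1, 237), Mul(-1, Add(Add(Add(14, Mul(729, Rational(1, 79))), 24), 30))) = Add(Rational(1, 237), Mul(-1, Add(Add(Add(14, Rational(729, 79)), 24), 30))) = Add(Rational(1, 237), Mul(-1, Add(Add(Rational(1835, 79), 24), 30))) = Add(Rational(1, 237), Mul(-1, Add(Rational(3731, 79), 30))) = Add(Rational(1, 237), Mul(-1, Rational(6101, 79))) = Add(Rational(1, 237), Rational(-6101, 79)) = Rational(-18302, 237)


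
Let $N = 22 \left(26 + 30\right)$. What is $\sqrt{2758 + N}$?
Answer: $\sqrt{3990} \approx 63.166$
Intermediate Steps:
$N = 1232$ ($N = 22 \cdot 56 = 1232$)
$\sqrt{2758 + N} = \sqrt{2758 + 1232} = \sqrt{3990}$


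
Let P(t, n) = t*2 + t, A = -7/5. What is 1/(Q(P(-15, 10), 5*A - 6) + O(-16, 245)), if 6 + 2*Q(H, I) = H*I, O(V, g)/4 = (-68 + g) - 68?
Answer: 2/1451 ≈ 0.0013784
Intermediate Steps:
A = -7/5 (A = -7*⅕ = -7/5 ≈ -1.4000)
P(t, n) = 3*t (P(t, n) = 2*t + t = 3*t)
O(V, g) = -544 + 4*g (O(V, g) = 4*((-68 + g) - 68) = 4*(-136 + g) = -544 + 4*g)
Q(H, I) = -3 + H*I/2 (Q(H, I) = -3 + (H*I)/2 = -3 + H*I/2)
1/(Q(P(-15, 10), 5*A - 6) + O(-16, 245)) = 1/((-3 + (3*(-15))*(5*(-7/5) - 6)/2) + (-544 + 4*245)) = 1/((-3 + (½)*(-45)*(-7 - 6)) + (-544 + 980)) = 1/((-3 + (½)*(-45)*(-13)) + 436) = 1/((-3 + 585/2) + 436) = 1/(579/2 + 436) = 1/(1451/2) = 2/1451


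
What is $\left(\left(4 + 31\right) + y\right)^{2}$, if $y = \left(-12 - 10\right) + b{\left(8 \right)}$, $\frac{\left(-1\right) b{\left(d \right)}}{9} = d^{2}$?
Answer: $316969$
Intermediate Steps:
$b{\left(d \right)} = - 9 d^{2}$
$y = -598$ ($y = \left(-12 - 10\right) - 9 \cdot 8^{2} = -22 - 576 = -598$)
$\left(\left(4 + 31\right) + y\right)^{2} = \left(\left(4 + 31\right) - 598\right)^{2} = \left(35 - 598\right)^{2} = \left(-563\right)^{2} = 316969$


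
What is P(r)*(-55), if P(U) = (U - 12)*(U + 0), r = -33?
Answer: -81675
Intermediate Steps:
P(U) = U*(-12 + U) (P(U) = (-12 + U)*U = U*(-12 + U))
P(r)*(-55) = -33*(-12 - 33)*(-55) = -33*(-45)*(-55) = 1485*(-55) = -81675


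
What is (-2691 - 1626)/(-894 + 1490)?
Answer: -4317/596 ≈ -7.2433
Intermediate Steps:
(-2691 - 1626)/(-894 + 1490) = -4317/596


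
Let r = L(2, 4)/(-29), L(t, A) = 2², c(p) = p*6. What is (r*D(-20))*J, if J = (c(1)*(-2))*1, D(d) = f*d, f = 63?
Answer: -60480/29 ≈ -2085.5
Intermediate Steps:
c(p) = 6*p
D(d) = 63*d
L(t, A) = 4
r = -4/29 (r = 4/(-29) = 4*(-1/29) = -4/29 ≈ -0.13793)
J = -12 (J = ((6*1)*(-2))*1 = (6*(-2))*1 = -12*1 = -12)
(r*D(-20))*J = -252*(-20)/29*(-12) = -4/29*(-1260)*(-12) = (5040/29)*(-12) = -60480/29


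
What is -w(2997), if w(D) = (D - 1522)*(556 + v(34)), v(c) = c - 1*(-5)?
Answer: -877625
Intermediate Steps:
v(c) = 5 + c (v(c) = c + 5 = 5 + c)
w(D) = -905590 + 595*D (w(D) = (D - 1522)*(556 + (5 + 34)) = (-1522 + D)*(556 + 39) = (-1522 + D)*595 = -905590 + 595*D)
-w(2997) = -(-905590 + 595*2997) = -(-905590 + 1783215) = -1*877625 = -877625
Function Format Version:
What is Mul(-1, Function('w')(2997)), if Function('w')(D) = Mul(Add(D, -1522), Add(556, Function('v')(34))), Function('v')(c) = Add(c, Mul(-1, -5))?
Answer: -877625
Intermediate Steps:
Function('v')(c) = Add(5, c) (Function('v')(c) = Add(c, 5) = Add(5, c))
Function('w')(D) = Add(-905590, Mul(595, D)) (Function('w')(D) = Mul(Add(D, -1522), Add(556, Add(5, 34))) = Mul(Add(-1522, D), Add(556, 39)) = Mul(Add(-1522, D), 595) = Add(-905590, Mul(595, D)))
Mul(-1, Function('w')(2997)) = Mul(-1, Add(-905590, Mul(595, 2997))) = Mul(-1, Add(-905590, 1783215)) = Mul(-1, 877625) = -877625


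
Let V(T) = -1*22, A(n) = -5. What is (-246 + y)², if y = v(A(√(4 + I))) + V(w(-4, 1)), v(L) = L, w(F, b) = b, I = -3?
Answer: 74529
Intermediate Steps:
V(T) = -22
y = -27 (y = -5 - 22 = -27)
(-246 + y)² = (-246 - 27)² = (-273)² = 74529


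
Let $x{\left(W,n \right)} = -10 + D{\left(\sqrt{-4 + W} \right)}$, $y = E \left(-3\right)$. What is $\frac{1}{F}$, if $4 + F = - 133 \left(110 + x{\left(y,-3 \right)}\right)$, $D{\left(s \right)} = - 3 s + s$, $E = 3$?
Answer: $- \frac{3326}{44479061} - \frac{133 i \sqrt{13}}{88958122} \approx -7.4777 \cdot 10^{-5} - 5.3906 \cdot 10^{-6} i$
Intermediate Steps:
$y = -9$ ($y = 3 \left(-3\right) = -9$)
$D{\left(s \right)} = - 2 s$
$x{\left(W,n \right)} = -10 - 2 \sqrt{-4 + W}$
$F = -13304 + 266 i \sqrt{13}$ ($F = -4 - 133 \left(110 - \left(10 + 2 \sqrt{-4 - 9}\right)\right) = -4 - 133 \left(110 - \left(10 + 2 \sqrt{-13}\right)\right) = -4 - 133 \left(110 - \left(10 + 2 i \sqrt{13}\right)\right) = -4 - 133 \left(100 - 2 i \sqrt{13}\right) = -4 - \left(13300 - 266 i \sqrt{13}\right) = -13304 + 266 i \sqrt{13} \approx -13304.0 + 959.08 i$)
$\frac{1}{F} = \frac{1}{-13304 + 266 i \sqrt{13}}$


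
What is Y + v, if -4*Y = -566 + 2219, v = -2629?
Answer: -12169/4 ≈ -3042.3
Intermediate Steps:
Y = -1653/4 (Y = -(-566 + 2219)/4 = -¼*1653 = -1653/4 ≈ -413.25)
Y + v = -1653/4 - 2629 = -12169/4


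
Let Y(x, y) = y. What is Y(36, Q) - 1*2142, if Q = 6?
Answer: -2136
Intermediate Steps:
Y(36, Q) - 1*2142 = 6 - 1*2142 = 6 - 2142 = -2136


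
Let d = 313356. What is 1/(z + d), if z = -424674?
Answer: -1/111318 ≈ -8.9833e-6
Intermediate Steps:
1/(z + d) = 1/(-424674 + 313356) = 1/(-111318) = -1/111318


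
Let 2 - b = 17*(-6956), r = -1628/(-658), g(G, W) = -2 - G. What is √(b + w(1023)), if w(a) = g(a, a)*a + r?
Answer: I*√100698607555/329 ≈ 964.53*I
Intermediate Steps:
r = 814/329 (r = -1628*(-1/658) = 814/329 ≈ 2.4742)
b = 118254 (b = 2 - 17*(-6956) = 2 - 1*(-118252) = 2 + 118252 = 118254)
w(a) = 814/329 + a*(-2 - a) (w(a) = (-2 - a)*a + 814/329 = a*(-2 - a) + 814/329 = 814/329 + a*(-2 - a))
√(b + w(1023)) = √(118254 + (814/329 - 1*1023*(2 + 1023))) = √(118254 + (814/329 - 1*1023*1025)) = √(118254 + (814/329 - 1048575)) = √(118254 - 344980361/329) = √(-306074795/329) = I*√100698607555/329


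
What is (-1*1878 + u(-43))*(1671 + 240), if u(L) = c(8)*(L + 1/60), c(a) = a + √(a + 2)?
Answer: -21229936/5 - 1642823*√10/20 ≈ -4.5057e+6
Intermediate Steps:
c(a) = a + √(2 + a)
u(L) = (8 + √10)*(1/60 + L) (u(L) = (8 + √(2 + 8))*(L + 1/60) = (8 + √10)*(L + 1/60) = (8 + √10)*(1/60 + L))
(-1*1878 + u(-43))*(1671 + 240) = (-1*1878 + (1 + 60*(-43))*(8 + √10)/60)*(1671 + 240) = (-1878 + (1 - 2580)*(8 + √10)/60)*1911 = (-1878 + (1/60)*(-2579)*(8 + √10))*1911 = (-1878 + (-5158/15 - 2579*√10/60))*1911 = (-33328/15 - 2579*√10/60)*1911 = -21229936/5 - 1642823*√10/20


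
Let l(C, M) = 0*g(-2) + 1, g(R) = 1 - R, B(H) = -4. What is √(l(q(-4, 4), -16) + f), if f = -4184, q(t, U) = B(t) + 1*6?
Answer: I*√4183 ≈ 64.676*I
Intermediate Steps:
q(t, U) = 2 (q(t, U) = -4 + 1*6 = -4 + 6 = 2)
l(C, M) = 1 (l(C, M) = 0*(1 - 1*(-2)) + 1 = 0*(1 + 2) + 1 = 0*3 + 1 = 0 + 1 = 1)
√(l(q(-4, 4), -16) + f) = √(1 - 4184) = √(-4183) = I*√4183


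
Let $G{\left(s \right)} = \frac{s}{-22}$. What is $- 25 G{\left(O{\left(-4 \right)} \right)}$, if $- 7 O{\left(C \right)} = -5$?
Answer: $\frac{125}{154} \approx 0.81169$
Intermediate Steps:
$O{\left(C \right)} = \frac{5}{7}$ ($O{\left(C \right)} = \left(- \frac{1}{7}\right) \left(-5\right) = \frac{5}{7}$)
$G{\left(s \right)} = - \frac{s}{22}$ ($G{\left(s \right)} = s \left(- \frac{1}{22}\right) = - \frac{s}{22}$)
$- 25 G{\left(O{\left(-4 \right)} \right)} = - 25 \left(\left(- \frac{1}{22}\right) \frac{5}{7}\right) = \left(-25\right) \left(- \frac{5}{154}\right) = \frac{125}{154}$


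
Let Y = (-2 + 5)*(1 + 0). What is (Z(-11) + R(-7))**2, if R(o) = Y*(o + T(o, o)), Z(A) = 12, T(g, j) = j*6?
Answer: 18225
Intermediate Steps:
Y = 3 (Y = 3*1 = 3)
T(g, j) = 6*j
R(o) = 21*o (R(o) = 3*(o + 6*o) = 3*(7*o) = 21*o)
(Z(-11) + R(-7))**2 = (12 + 21*(-7))**2 = (12 - 147)**2 = (-135)**2 = 18225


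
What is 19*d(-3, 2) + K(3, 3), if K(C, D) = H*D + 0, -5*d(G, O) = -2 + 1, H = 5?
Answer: 94/5 ≈ 18.800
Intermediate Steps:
d(G, O) = ⅕ (d(G, O) = -(-2 + 1)/5 = -⅕*(-1) = ⅕)
K(C, D) = 5*D (K(C, D) = 5*D + 0 = 5*D)
19*d(-3, 2) + K(3, 3) = 19*(⅕) + 5*3 = 19/5 + 15 = 94/5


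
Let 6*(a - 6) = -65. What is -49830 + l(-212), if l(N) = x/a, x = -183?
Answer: -1443972/29 ≈ -49792.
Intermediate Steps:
a = -29/6 (a = 6 + (⅙)*(-65) = 6 - 65/6 = -29/6 ≈ -4.8333)
l(N) = 1098/29 (l(N) = -183/(-29/6) = -183*(-6/29) = 1098/29)
-49830 + l(-212) = -49830 + 1098/29 = -1443972/29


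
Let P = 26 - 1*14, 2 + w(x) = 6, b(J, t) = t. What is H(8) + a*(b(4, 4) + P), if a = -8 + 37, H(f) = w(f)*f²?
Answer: 720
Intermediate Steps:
w(x) = 4 (w(x) = -2 + 6 = 4)
P = 12 (P = 26 - 14 = 12)
H(f) = 4*f²
a = 29
H(8) + a*(b(4, 4) + P) = 4*8² + 29*(4 + 12) = 4*64 + 29*16 = 256 + 464 = 720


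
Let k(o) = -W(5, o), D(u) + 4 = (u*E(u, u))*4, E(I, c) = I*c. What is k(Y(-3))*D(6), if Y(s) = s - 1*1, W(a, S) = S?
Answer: 3440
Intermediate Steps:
Y(s) = -1 + s (Y(s) = s - 1 = -1 + s)
D(u) = -4 + 4*u³ (D(u) = -4 + (u*(u*u))*4 = -4 + (u*u²)*4 = -4 + u³*4 = -4 + 4*u³)
k(o) = -o
k(Y(-3))*D(6) = (-(-1 - 3))*(-4 + 4*6³) = (-1*(-4))*(-4 + 4*216) = 4*(-4 + 864) = 4*860 = 3440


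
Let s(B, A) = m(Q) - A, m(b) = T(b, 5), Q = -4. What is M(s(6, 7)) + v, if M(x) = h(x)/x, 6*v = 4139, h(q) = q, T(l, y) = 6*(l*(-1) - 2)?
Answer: 4145/6 ≈ 690.83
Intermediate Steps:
T(l, y) = -12 - 6*l (T(l, y) = 6*(-l - 2) = 6*(-2 - l) = -12 - 6*l)
m(b) = -12 - 6*b
v = 4139/6 (v = (⅙)*4139 = 4139/6 ≈ 689.83)
s(B, A) = 12 - A (s(B, A) = (-12 - 6*(-4)) - A = (-12 + 24) - A = 12 - A)
M(x) = 1 (M(x) = x/x = 1)
M(s(6, 7)) + v = 1 + 4139/6 = 4145/6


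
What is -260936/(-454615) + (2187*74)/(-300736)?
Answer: 66200899/1847555360 ≈ 0.035832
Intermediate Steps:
-260936/(-454615) + (2187*74)/(-300736) = -260936*(-1/454615) + 161838*(-1/300736) = 260936/454615 - 2187/4064 = 66200899/1847555360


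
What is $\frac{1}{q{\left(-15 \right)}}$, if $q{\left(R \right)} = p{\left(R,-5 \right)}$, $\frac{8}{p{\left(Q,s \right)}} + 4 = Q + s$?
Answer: $-3$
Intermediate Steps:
$p{\left(Q,s \right)} = \frac{8}{-4 + Q + s}$ ($p{\left(Q,s \right)} = \frac{8}{-4 + \left(Q + s\right)} = \frac{8}{-4 + Q + s}$)
$q{\left(R \right)} = \frac{8}{-9 + R}$ ($q{\left(R \right)} = \frac{8}{-4 + R - 5} = \frac{8}{-9 + R}$)
$\frac{1}{q{\left(-15 \right)}} = \frac{1}{8 \frac{1}{-9 - 15}} = \frac{1}{8 \frac{1}{-24}} = \frac{1}{8 \left(- \frac{1}{24}\right)} = \frac{1}{- \frac{1}{3}} = -3$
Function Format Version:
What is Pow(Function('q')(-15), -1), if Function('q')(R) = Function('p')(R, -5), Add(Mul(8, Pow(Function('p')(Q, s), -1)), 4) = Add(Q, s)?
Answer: -3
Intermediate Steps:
Function('p')(Q, s) = Mul(8, Pow(Add(-4, Q, s), -1)) (Function('p')(Q, s) = Mul(8, Pow(Add(-4, Add(Q, s)), -1)) = Mul(8, Pow(Add(-4, Q, s), -1)))
Function('q')(R) = Mul(8, Pow(Add(-9, R), -1)) (Function('q')(R) = Mul(8, Pow(Add(-4, R, -5), -1)) = Mul(8, Pow(Add(-9, R), -1)))
Pow(Function('q')(-15), -1) = Pow(Mul(8, Pow(Add(-9, -15), -1)), -1) = Pow(Mul(8, Pow(-24, -1)), -1) = Pow(Mul(8, Rational(-1, 24)), -1) = Pow(Rational(-1, 3), -1) = -3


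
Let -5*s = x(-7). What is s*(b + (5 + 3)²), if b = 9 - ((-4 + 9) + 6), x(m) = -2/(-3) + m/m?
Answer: -62/3 ≈ -20.667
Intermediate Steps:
x(m) = 5/3 (x(m) = -2*(-⅓) + 1 = ⅔ + 1 = 5/3)
b = -2 (b = 9 - (5 + 6) = 9 - 1*11 = 9 - 11 = -2)
s = -⅓ (s = -⅕*5/3 = -⅓ ≈ -0.33333)
s*(b + (5 + 3)²) = -(-2 + (5 + 3)²)/3 = -(-2 + 8²)/3 = -(-2 + 64)/3 = -⅓*62 = -62/3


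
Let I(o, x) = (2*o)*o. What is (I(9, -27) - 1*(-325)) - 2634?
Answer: -2147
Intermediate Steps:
I(o, x) = 2*o²
(I(9, -27) - 1*(-325)) - 2634 = (2*9² - 1*(-325)) - 2634 = (2*81 + 325) - 2634 = (162 + 325) - 2634 = 487 - 2634 = -2147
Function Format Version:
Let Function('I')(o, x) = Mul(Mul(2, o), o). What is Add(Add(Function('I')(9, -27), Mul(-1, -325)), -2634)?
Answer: -2147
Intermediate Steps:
Function('I')(o, x) = Mul(2, Pow(o, 2))
Add(Add(Function('I')(9, -27), Mul(-1, -325)), -2634) = Add(Add(Mul(2, Pow(9, 2)), Mul(-1, -325)), -2634) = Add(Add(Mul(2, 81), 325), -2634) = Add(Add(162, 325), -2634) = Add(487, -2634) = -2147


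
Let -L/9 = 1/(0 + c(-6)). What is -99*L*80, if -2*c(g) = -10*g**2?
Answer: 396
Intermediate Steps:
c(g) = 5*g**2 (c(g) = -(-5)*g**2 = 5*g**2)
L = -1/20 (L = -9/(0 + 5*(-6)**2) = -9/(0 + 5*36) = -9/(0 + 180) = -9/180 = -9*1/180 = -1/20 ≈ -0.050000)
-99*L*80 = -99*(-1/20)*80 = (99/20)*80 = 396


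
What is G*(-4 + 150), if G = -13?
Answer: -1898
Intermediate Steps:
G*(-4 + 150) = -13*(-4 + 150) = -13*146 = -1898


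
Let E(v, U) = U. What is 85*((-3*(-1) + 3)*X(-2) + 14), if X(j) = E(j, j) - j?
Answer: 1190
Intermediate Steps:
X(j) = 0 (X(j) = j - j = 0)
85*((-3*(-1) + 3)*X(-2) + 14) = 85*((-3*(-1) + 3)*0 + 14) = 85*((3 + 3)*0 + 14) = 85*(6*0 + 14) = 85*(0 + 14) = 85*14 = 1190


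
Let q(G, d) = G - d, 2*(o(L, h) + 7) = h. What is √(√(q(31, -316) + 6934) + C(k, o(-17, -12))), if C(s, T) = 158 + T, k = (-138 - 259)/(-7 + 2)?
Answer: √(145 + 3*√809) ≈ 15.177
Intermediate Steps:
o(L, h) = -7 + h/2
k = 397/5 (k = -397/(-5) = -397*(-⅕) = 397/5 ≈ 79.400)
√(√(q(31, -316) + 6934) + C(k, o(-17, -12))) = √(√((31 - 1*(-316)) + 6934) + (158 + (-7 + (½)*(-12)))) = √(√((31 + 316) + 6934) + (158 + (-7 - 6))) = √(√(347 + 6934) + (158 - 13)) = √(√7281 + 145) = √(3*√809 + 145) = √(145 + 3*√809)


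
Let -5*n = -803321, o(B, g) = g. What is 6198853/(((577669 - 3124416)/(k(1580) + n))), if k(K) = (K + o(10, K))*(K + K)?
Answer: -314476001374813/12733735 ≈ -2.4696e+7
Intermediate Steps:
n = 803321/5 (n = -⅕*(-803321) = 803321/5 ≈ 1.6066e+5)
k(K) = 4*K² (k(K) = (K + K)*(K + K) = (2*K)*(2*K) = 4*K²)
6198853/(((577669 - 3124416)/(k(1580) + n))) = 6198853/(((577669 - 3124416)/(4*1580² + 803321/5))) = 6198853/((-2546747/(4*2496400 + 803321/5))) = 6198853/((-2546747/(9985600 + 803321/5))) = 6198853/((-2546747/50731321/5)) = 6198853/((-2546747*5/50731321)) = 6198853/(-12733735/50731321) = 6198853*(-50731321/12733735) = -314476001374813/12733735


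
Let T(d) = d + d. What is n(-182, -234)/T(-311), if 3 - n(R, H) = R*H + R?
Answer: 42403/622 ≈ 68.172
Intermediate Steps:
T(d) = 2*d
n(R, H) = 3 - R - H*R (n(R, H) = 3 - (R*H + R) = 3 - (H*R + R) = 3 - (R + H*R) = 3 + (-R - H*R) = 3 - R - H*R)
n(-182, -234)/T(-311) = (3 - 1*(-182) - 1*(-234)*(-182))/((2*(-311))) = (3 + 182 - 42588)/(-622) = -42403*(-1/622) = 42403/622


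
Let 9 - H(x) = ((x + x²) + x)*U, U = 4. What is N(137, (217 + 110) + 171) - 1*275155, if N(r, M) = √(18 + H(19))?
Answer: -275155 + I*√1569 ≈ -2.7516e+5 + 39.611*I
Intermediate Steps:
H(x) = 9 - 8*x - 4*x² (H(x) = 9 - ((x + x²) + x)*4 = 9 - (x² + 2*x)*4 = 9 - (4*x² + 8*x) = 9 + (-8*x - 4*x²) = 9 - 8*x - 4*x²)
N(r, M) = I*√1569 (N(r, M) = √(18 + (9 - 8*19 - 4*19²)) = √(18 + (9 - 152 - 4*361)) = √(18 + (9 - 152 - 1444)) = √(18 - 1587) = √(-1569) = I*√1569)
N(137, (217 + 110) + 171) - 1*275155 = I*√1569 - 1*275155 = I*√1569 - 275155 = -275155 + I*√1569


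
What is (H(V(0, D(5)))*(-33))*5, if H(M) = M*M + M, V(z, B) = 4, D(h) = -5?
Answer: -3300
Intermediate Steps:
H(M) = M + M² (H(M) = M² + M = M + M²)
(H(V(0, D(5)))*(-33))*5 = ((4*(1 + 4))*(-33))*5 = ((4*5)*(-33))*5 = (20*(-33))*5 = -660*5 = -3300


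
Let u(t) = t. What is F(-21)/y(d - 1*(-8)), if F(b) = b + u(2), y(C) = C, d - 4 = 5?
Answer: -19/17 ≈ -1.1176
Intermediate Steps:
d = 9 (d = 4 + 5 = 9)
F(b) = 2 + b (F(b) = b + 2 = 2 + b)
F(-21)/y(d - 1*(-8)) = (2 - 21)/(9 - 1*(-8)) = -19/(9 + 8) = -19/17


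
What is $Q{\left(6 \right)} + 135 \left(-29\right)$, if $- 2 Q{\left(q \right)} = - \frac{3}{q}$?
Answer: $- \frac{15659}{4} \approx -3914.8$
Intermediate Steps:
$Q{\left(q \right)} = \frac{3}{2 q}$ ($Q{\left(q \right)} = - \frac{\left(-3\right) \frac{1}{q}}{2} = \frac{3}{2 q}$)
$Q{\left(6 \right)} + 135 \left(-29\right) = \frac{3}{2 \cdot 6} + 135 \left(-29\right) = \frac{3}{2} \cdot \frac{1}{6} - 3915 = \frac{1}{4} - 3915 = - \frac{15659}{4}$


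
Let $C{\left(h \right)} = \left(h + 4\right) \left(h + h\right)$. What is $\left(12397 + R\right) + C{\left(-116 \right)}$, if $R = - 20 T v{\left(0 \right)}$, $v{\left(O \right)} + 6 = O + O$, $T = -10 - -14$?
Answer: $38861$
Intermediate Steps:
$T = 4$ ($T = -10 + 14 = 4$)
$v{\left(O \right)} = -6 + 2 O$ ($v{\left(O \right)} = -6 + \left(O + O\right) = -6 + 2 O$)
$C{\left(h \right)} = 2 h \left(4 + h\right)$ ($C{\left(h \right)} = \left(4 + h\right) 2 h = 2 h \left(4 + h\right)$)
$R = 480$ ($R = \left(-20\right) 4 \left(-6 + 2 \cdot 0\right) = - 80 \left(-6 + 0\right) = \left(-80\right) \left(-6\right) = 480$)
$\left(12397 + R\right) + C{\left(-116 \right)} = \left(12397 + 480\right) + 2 \left(-116\right) \left(4 - 116\right) = 12877 + 2 \left(-116\right) \left(-112\right) = 12877 + 25984 = 38861$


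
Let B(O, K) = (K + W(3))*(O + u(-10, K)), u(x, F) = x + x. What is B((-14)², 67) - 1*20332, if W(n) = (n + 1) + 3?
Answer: -7308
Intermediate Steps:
u(x, F) = 2*x
W(n) = 4 + n (W(n) = (1 + n) + 3 = 4 + n)
B(O, K) = (-20 + O)*(7 + K) (B(O, K) = (K + (4 + 3))*(O + 2*(-10)) = (K + 7)*(O - 20) = (7 + K)*(-20 + O) = (-20 + O)*(7 + K))
B((-14)², 67) - 1*20332 = (-140 - 20*67 + 7*(-14)² + 67*(-14)²) - 1*20332 = (-140 - 1340 + 7*196 + 67*196) - 20332 = (-140 - 1340 + 1372 + 13132) - 20332 = 13024 - 20332 = -7308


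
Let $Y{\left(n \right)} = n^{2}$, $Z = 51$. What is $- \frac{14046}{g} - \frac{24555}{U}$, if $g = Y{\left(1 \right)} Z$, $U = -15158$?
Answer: $- \frac{70552321}{257686} \approx -273.79$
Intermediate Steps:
$g = 51$ ($g = 1^{2} \cdot 51 = 1 \cdot 51 = 51$)
$- \frac{14046}{g} - \frac{24555}{U} = - \frac{14046}{51} - \frac{24555}{-15158} = \left(-14046\right) \frac{1}{51} - - \frac{24555}{15158} = - \frac{4682}{17} + \frac{24555}{15158} = - \frac{70552321}{257686}$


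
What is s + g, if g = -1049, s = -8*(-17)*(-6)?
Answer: -1865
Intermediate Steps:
s = -816 (s = 136*(-6) = -816)
s + g = -816 - 1049 = -1865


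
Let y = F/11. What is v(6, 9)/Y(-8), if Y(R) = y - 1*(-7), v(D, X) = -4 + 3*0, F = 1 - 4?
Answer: -22/37 ≈ -0.59459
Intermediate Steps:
F = -3
y = -3/11 ≈ -0.27273
v(D, X) = -4 (v(D, X) = -4 + 0 = -4)
Y(R) = 74/11 (Y(R) = -3/11 - 1*(-7) = -3/11 + 7 = 74/11)
v(6, 9)/Y(-8) = -4/74/11 = -4*11/74 = -22/37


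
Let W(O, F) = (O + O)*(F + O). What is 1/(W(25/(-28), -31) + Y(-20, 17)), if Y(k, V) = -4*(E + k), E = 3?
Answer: 392/48981 ≈ 0.0080031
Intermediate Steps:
W(O, F) = 2*O*(F + O) (W(O, F) = (2*O)*(F + O) = 2*O*(F + O))
Y(k, V) = -12 - 4*k (Y(k, V) = -4*(3 + k) = -12 - 4*k)
1/(W(25/(-28), -31) + Y(-20, 17)) = 1/(2*(25/(-28))*(-31 + 25/(-28)) + (-12 - 4*(-20))) = 1/(2*(25*(-1/28))*(-31 + 25*(-1/28)) + (-12 + 80)) = 1/(2*(-25/28)*(-31 - 25/28) + 68) = 1/(2*(-25/28)*(-893/28) + 68) = 1/(22325/392 + 68) = 1/(48981/392) = 392/48981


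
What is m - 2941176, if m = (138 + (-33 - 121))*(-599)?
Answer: -2931592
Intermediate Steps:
m = 9584 (m = (138 - 154)*(-599) = -16*(-599) = 9584)
m - 2941176 = 9584 - 2941176 = -2931592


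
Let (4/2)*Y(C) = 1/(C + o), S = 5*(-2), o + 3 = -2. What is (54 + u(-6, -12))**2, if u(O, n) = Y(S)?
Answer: 2621161/900 ≈ 2912.4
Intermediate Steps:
o = -5 (o = -3 - 2 = -5)
S = -10
Y(C) = 1/(2*(-5 + C)) (Y(C) = 1/(2*(C - 5)) = 1/(2*(-5 + C)))
u(O, n) = -1/30 (u(O, n) = 1/(2*(-5 - 10)) = (1/2)/(-15) = (1/2)*(-1/15) = -1/30)
(54 + u(-6, -12))**2 = (54 - 1/30)**2 = (1619/30)**2 = 2621161/900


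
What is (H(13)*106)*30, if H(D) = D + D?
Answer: 82680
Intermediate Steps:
H(D) = 2*D
(H(13)*106)*30 = ((2*13)*106)*30 = (26*106)*30 = 2756*30 = 82680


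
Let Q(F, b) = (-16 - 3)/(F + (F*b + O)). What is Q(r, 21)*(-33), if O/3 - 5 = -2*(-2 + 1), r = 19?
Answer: 627/439 ≈ 1.4282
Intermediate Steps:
O = 21 (O = 15 + 3*(-2*(-2 + 1)) = 15 + 3*(-2*(-1)) = 15 + 3*2 = 15 + 6 = 21)
Q(F, b) = -19/(21 + F + F*b) (Q(F, b) = (-16 - 3)/(F + (F*b + 21)) = -19/(F + (21 + F*b)) = -19/(21 + F + F*b))
Q(r, 21)*(-33) = -19/(21 + 19 + 19*21)*(-33) = -19/(21 + 19 + 399)*(-33) = -19/439*(-33) = 627/439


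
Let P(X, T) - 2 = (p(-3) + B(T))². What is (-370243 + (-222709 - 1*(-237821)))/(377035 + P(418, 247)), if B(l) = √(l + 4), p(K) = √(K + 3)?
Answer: -355131/377288 ≈ -0.94127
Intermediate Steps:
p(K) = √(3 + K)
B(l) = √(4 + l)
P(X, T) = 6 + T (P(X, T) = 2 + (√(3 - 3) + √(4 + T))² = 2 + (√0 + √(4 + T))² = 2 + (0 + √(4 + T))² = 2 + (√(4 + T))² = 2 + (4 + T) = 6 + T)
(-370243 + (-222709 - 1*(-237821)))/(377035 + P(418, 247)) = (-370243 + (-222709 - 1*(-237821)))/(377035 + (6 + 247)) = (-370243 + (-222709 + 237821))/(377035 + 253) = (-370243 + 15112)/377288 = -355131*1/377288 = -355131/377288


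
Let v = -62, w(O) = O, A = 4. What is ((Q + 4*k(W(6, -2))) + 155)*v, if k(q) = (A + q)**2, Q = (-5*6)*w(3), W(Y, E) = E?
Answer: -5022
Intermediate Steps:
Q = -90 (Q = -5*6*3 = -30*3 = -90)
k(q) = (4 + q)**2
((Q + 4*k(W(6, -2))) + 155)*v = ((-90 + 4*(4 - 2)**2) + 155)*(-62) = ((-90 + 4*2**2) + 155)*(-62) = ((-90 + 4*4) + 155)*(-62) = ((-90 + 16) + 155)*(-62) = (-74 + 155)*(-62) = 81*(-62) = -5022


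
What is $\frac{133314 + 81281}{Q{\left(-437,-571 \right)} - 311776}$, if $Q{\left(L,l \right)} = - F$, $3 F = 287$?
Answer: $- \frac{128757}{187123} \approx -0.68809$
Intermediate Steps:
$F = \frac{287}{3}$ ($F = \frac{1}{3} \cdot 287 = \frac{287}{3} \approx 95.667$)
$Q{\left(L,l \right)} = - \frac{287}{3}$ ($Q{\left(L,l \right)} = \left(-1\right) \frac{287}{3} = - \frac{287}{3}$)
$\frac{133314 + 81281}{Q{\left(-437,-571 \right)} - 311776} = \frac{133314 + 81281}{- \frac{287}{3} - 311776} = \frac{214595}{- \frac{935615}{3}} = 214595 \left(- \frac{3}{935615}\right) = - \frac{128757}{187123}$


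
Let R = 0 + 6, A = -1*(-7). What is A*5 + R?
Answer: 41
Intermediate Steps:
A = 7
R = 6
A*5 + R = 7*5 + 6 = 35 + 6 = 41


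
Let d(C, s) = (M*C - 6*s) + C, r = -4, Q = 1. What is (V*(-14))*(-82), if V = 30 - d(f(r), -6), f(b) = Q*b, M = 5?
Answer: 20664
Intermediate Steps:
f(b) = b (f(b) = 1*b = b)
d(C, s) = -6*s + 6*C (d(C, s) = (5*C - 6*s) + C = (-6*s + 5*C) + C = -6*s + 6*C)
V = 18 (V = 30 - (-6*(-6) + 6*(-4)) = 30 - (36 - 24) = 30 - 1*12 = 30 - 12 = 18)
(V*(-14))*(-82) = (18*(-14))*(-82) = -252*(-82) = 20664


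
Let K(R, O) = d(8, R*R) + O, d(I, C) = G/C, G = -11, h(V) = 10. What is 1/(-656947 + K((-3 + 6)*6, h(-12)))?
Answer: -324/212847599 ≈ -1.5222e-6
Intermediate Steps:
d(I, C) = -11/C
K(R, O) = O - 11/R**2 (K(R, O) = -11/R**2 + O = O - 11/R**2)
1/(-656947 + K((-3 + 6)*6, h(-12))) = 1/(-656947 + (10 - 11*1/(36*(-3 + 6)**2))) = 1/(-656947 + (10 - 11/(3*6)**2)) = 1/(-656947 + (10 - 11/18**2)) = 1/(-656947 + (10 - 11*1/324)) = 1/(-656947 + (10 - 11/324)) = 1/(-656947 + 3229/324) = 1/(-212847599/324) = -324/212847599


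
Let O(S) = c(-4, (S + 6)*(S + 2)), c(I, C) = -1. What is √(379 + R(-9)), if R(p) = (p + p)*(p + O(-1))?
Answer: √559 ≈ 23.643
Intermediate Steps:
O(S) = -1
R(p) = 2*p*(-1 + p) (R(p) = (p + p)*(p - 1) = (2*p)*(-1 + p) = 2*p*(-1 + p))
√(379 + R(-9)) = √(379 + 2*(-9)*(-1 - 9)) = √(379 + 2*(-9)*(-10)) = √(379 + 180) = √559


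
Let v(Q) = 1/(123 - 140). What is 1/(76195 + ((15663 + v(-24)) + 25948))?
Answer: 17/2002701 ≈ 8.4885e-6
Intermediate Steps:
v(Q) = -1/17 (v(Q) = 1/(-17) = -1/17)
1/(76195 + ((15663 + v(-24)) + 25948)) = 1/(76195 + ((15663 - 1/17) + 25948)) = 1/(76195 + (266270/17 + 25948)) = 1/(76195 + 707386/17) = 1/(2002701/17) = 17/2002701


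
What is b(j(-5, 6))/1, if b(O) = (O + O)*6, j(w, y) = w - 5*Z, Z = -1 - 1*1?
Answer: 60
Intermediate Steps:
Z = -2 (Z = -1 - 1 = -2)
j(w, y) = 10 + w (j(w, y) = w - 5*(-2) = w + 10 = 10 + w)
b(O) = 12*O (b(O) = (2*O)*6 = 12*O)
b(j(-5, 6))/1 = (12*(10 - 5))/1 = 1*(12*5) = 1*60 = 60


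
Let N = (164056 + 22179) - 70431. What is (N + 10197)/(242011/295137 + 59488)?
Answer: 37187557137/17557351867 ≈ 2.1181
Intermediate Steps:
N = 115804 (N = 186235 - 70431 = 115804)
(N + 10197)/(242011/295137 + 59488) = (115804 + 10197)/(242011/295137 + 59488) = 126001/(242011*(1/295137) + 59488) = 126001/(242011/295137 + 59488) = 126001/(17557351867/295137) = 126001*(295137/17557351867) = 37187557137/17557351867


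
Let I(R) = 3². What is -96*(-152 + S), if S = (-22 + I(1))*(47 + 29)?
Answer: 109440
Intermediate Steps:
I(R) = 9
S = -988 (S = (-22 + 9)*(47 + 29) = -13*76 = -988)
-96*(-152 + S) = -96*(-152 - 988) = -96*(-1140) = 109440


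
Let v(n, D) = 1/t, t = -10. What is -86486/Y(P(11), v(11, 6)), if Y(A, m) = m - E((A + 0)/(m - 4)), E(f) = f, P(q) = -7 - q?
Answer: 35459260/1841 ≈ 19261.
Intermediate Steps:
v(n, D) = -⅒ (v(n, D) = 1/(-10) = -⅒)
Y(A, m) = m - A/(-4 + m) (Y(A, m) = m - (A + 0)/(m - 4) = m - A/(-4 + m))
-86486/Y(P(11), v(11, 6)) = -86486*(-4 - ⅒)/(-(-7 - 1*11) - (-4 - ⅒)/10) = -86486*(-41/(10*(-(-7 - 11) - ⅒*(-41/10)))) = -86486*(-41/(10*(-1*(-18) + 41/100))) = -86486*(-41/(10*(18 + 41/100))) = -86486/((-10/41*1841/100)) = -86486/(-1841/410) = -86486*(-410/1841) = 35459260/1841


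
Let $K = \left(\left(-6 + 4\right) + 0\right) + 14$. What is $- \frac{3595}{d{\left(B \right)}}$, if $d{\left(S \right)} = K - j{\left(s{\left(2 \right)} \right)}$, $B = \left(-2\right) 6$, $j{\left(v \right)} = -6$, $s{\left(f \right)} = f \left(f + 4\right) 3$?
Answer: $- \frac{3595}{18} \approx -199.72$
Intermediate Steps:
$s{\left(f \right)} = 3 f \left(4 + f\right)$ ($s{\left(f \right)} = f \left(4 + f\right) 3 = 3 f \left(4 + f\right)$)
$K = 12$ ($K = \left(-2 + 0\right) + 14 = -2 + 14 = 12$)
$B = -12$
$d{\left(S \right)} = 18$ ($d{\left(S \right)} = 12 - -6 = 12 + 6 = 18$)
$- \frac{3595}{d{\left(B \right)}} = - \frac{3595}{18}$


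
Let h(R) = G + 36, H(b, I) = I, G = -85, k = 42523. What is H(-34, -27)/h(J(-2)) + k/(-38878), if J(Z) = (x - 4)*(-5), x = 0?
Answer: -147703/272146 ≈ -0.54273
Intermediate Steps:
J(Z) = 20 (J(Z) = (0 - 4)*(-5) = -4*(-5) = 20)
h(R) = -49 (h(R) = -85 + 36 = -49)
H(-34, -27)/h(J(-2)) + k/(-38878) = -27/(-49) + 42523/(-38878) = -27*(-1/49) + 42523*(-1/38878) = 27/49 - 42523/38878 = -147703/272146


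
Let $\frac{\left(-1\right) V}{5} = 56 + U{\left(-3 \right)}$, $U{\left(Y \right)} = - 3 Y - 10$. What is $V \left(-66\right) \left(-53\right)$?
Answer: $-961950$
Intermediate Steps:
$U{\left(Y \right)} = -10 - 3 Y$
$V = -275$ ($V = - 5 \left(56 - 1\right) = \left(-5\right) 55 = -275$)
$V \left(-66\right) \left(-53\right) = \left(-275\right) \left(-66\right) \left(-53\right) = 18150 \left(-53\right) = -961950$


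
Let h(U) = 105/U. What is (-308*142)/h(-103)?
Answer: 643544/15 ≈ 42903.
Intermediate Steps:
(-308*142)/h(-103) = (-308*142)/((105/(-103))) = -43736/(105*(-1/103)) = -43736/(-105/103) = -43736*(-103/105) = 643544/15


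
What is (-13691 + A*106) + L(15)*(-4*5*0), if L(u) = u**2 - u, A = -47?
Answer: -18673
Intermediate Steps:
(-13691 + A*106) + L(15)*(-4*5*0) = (-13691 - 47*106) + (15*(-1 + 15))*(-4*5*0) = (-13691 - 4982) + (15*14)*(-20*0) = -18673 + 210*0 = -18673 + 0 = -18673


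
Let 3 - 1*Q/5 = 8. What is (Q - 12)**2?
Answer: 1369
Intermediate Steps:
Q = -25 (Q = 15 - 5*8 = 15 - 40 = -25)
(Q - 12)**2 = (-25 - 12)**2 = (-37)**2 = 1369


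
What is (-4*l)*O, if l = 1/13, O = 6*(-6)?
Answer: 144/13 ≈ 11.077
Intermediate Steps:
O = -36
l = 1/13 ≈ 0.076923
(-4*l)*O = -4*1/13*(-36) = -4/13*(-36) = 144/13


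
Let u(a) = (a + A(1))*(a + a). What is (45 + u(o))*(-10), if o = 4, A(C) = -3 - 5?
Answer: -130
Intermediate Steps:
A(C) = -8
u(a) = 2*a*(-8 + a) (u(a) = (a - 8)*(a + a) = (-8 + a)*(2*a) = 2*a*(-8 + a))
(45 + u(o))*(-10) = (45 + 2*4*(-8 + 4))*(-10) = (45 + 2*4*(-4))*(-10) = (45 - 32)*(-10) = 13*(-10) = -130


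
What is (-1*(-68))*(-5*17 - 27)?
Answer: -7616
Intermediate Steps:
(-1*(-68))*(-5*17 - 27) = 68*(-85 - 27) = 68*(-112) = -7616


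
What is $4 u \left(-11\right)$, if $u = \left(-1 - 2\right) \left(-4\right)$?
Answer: $-528$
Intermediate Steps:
$u = 12$ ($u = \left(-3\right) \left(-4\right) = 12$)
$4 u \left(-11\right) = 4 \cdot 12 \left(-11\right) = 48 \left(-11\right) = -528$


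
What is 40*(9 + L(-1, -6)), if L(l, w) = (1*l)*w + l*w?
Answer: 840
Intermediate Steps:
L(l, w) = 2*l*w (L(l, w) = l*w + l*w = 2*l*w)
40*(9 + L(-1, -6)) = 40*(9 + 2*(-1)*(-6)) = 40*(9 + 12) = 40*21 = 840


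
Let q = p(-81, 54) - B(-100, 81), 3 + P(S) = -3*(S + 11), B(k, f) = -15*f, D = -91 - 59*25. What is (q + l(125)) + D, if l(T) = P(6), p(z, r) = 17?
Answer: -388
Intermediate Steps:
D = -1566 (D = -91 - 1475 = -1566)
P(S) = -36 - 3*S (P(S) = -3 - 3*(S + 11) = -3 - 3*(11 + S) = -3 + (-33 - 3*S) = -36 - 3*S)
l(T) = -54 (l(T) = -36 - 3*6 = -36 - 18 = -54)
q = 1232 (q = 17 - (-15)*81 = 17 - 1*(-1215) = 17 + 1215 = 1232)
(q + l(125)) + D = (1232 - 54) - 1566 = 1178 - 1566 = -388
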